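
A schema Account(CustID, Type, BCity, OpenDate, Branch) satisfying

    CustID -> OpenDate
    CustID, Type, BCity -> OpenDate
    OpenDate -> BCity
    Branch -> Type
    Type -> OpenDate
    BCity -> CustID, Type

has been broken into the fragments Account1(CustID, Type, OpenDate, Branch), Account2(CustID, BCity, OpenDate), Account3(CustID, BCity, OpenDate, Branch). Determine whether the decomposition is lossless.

Yes

Chase test. Columns are CustID, Type, BCity, OpenDate, Branch; row i has aⱼ where attribute j ∈ Accounti, else bᵢⱼ.
Initial tableau (one row per fragment):
  row 1: a1 a2 b13 a4 a5
  row 2: a1 b22 a3 a4 b25
  row 3: a1 b32 a3 a4 a5
Rows 1 and 2 agree on OpenDate; apply OpenDate→BCity and equate their BCity entries.
Rows 1 and 3 agree on Branch; apply Branch→Type and equate their Type entries.
Rows 1 and 2 agree on BCity; apply BCity→CustID, Type and equate their CustID, Type entries.
Row 1 is now all distinguished symbols — the join is lossless.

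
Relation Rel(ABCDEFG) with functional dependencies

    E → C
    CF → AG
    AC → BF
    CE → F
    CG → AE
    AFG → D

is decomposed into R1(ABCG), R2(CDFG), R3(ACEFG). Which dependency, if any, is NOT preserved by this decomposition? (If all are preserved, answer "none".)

Check AFG → D: no single fragment contains all of {ADFG}, and the restricted closure of {AFG} across the fragments never reaches {D}.
E → C is preserved.
CF → AG is preserved.
AC → BF is preserved.
CE → F is preserved.
CG → AE is preserved.

AFG → D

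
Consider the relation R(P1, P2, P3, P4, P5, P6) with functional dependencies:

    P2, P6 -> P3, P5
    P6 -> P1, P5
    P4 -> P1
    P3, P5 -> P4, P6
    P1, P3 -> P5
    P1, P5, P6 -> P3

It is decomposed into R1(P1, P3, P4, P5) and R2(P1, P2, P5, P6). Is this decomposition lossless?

Common attributes: R1 ∩ R2 = {P1, P5}.
No dependency enlarges {P1, P5}, so (P1, P5)⁺ = {P1, P5}.
The closure contains neither all of R1 = {P1, P3, P4, P5} nor all of R2 = {P1, P2, P5, P6}, so the common attributes are not a superkey of either fragment. The join is lossy.

No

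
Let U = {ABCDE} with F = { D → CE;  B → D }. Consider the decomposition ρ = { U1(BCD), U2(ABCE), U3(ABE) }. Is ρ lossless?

Chase test. Columns are ABCDE; row i has aⱼ where attribute j ∈ Ui, else bᵢⱼ.
Initial tableau (one row per fragment):
  row 1: b11 a2 a3 a4 b15
  row 2: a1 a2 a3 b24 a5
  row 3: a1 a2 b33 b34 a5
Rows 1 and 2 agree on B; apply B→D and equate their D entries.
Rows 1 and 3 agree on B; apply B→D and equate their D entries.
Rows 1 and 2 agree on D; apply D→CE and equate their CE entries.
Rows 1 and 3 agree on D; apply D→CE and equate their CE entries.
Row 2 is now all distinguished symbols — the join is lossless.

Yes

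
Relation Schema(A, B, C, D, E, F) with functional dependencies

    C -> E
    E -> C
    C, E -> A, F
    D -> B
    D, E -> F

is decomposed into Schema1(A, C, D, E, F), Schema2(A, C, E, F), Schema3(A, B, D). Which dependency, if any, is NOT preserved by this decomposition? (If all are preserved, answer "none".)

none

C → E lies within Schema1.
E → C lies within Schema1.
C, E → A, F lies within Schema1.
D → B lies within Schema3.
D, E → F lies within Schema1.
Every dependency is enforceable on the fragments, so the decomposition is dependency-preserving.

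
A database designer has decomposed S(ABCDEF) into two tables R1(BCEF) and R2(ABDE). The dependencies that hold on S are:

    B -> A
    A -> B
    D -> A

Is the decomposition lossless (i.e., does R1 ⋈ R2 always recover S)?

No

Common attributes: R1 ∩ R2 = {BE}.
Closure of {BE}: B → A applies, adding A. So (BE)⁺ = {ABE}.
The closure contains neither all of R1 = {BCEF} nor all of R2 = {ABDE}, so the common attributes are not a superkey of either fragment. The join is lossy.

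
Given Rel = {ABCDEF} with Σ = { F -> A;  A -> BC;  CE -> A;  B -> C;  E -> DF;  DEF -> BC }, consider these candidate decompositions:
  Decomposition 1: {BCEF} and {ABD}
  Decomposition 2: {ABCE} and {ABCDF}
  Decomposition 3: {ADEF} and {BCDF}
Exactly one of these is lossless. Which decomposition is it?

Decomposition 1: common = {B}, closure = {BC} → lossy.
Decomposition 2: common = {ABC}, closure = {ABC} → lossy.
Decomposition 3: common = {DF}, closure = {ABCDF} → lossless.

Decomposition 3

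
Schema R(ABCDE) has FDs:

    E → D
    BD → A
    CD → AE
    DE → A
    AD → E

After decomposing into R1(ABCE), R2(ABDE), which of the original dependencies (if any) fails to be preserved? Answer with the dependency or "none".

Check CD → AE: no single fragment contains all of {ACDE}, and the restricted closure of {CD} across the fragments never reaches {AE}.
E → D is preserved.
BD → A is preserved.
DE → A is preserved.
AD → E is preserved.

CD → AE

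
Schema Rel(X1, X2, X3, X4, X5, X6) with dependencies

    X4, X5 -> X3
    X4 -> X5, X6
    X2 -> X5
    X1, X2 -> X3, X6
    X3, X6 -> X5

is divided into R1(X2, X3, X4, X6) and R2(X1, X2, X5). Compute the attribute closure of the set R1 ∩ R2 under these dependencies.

R1 ∩ R2 = {X2}.
X2 → X5 applies, adding X5
Closure: {X2, X5}.

X2, X5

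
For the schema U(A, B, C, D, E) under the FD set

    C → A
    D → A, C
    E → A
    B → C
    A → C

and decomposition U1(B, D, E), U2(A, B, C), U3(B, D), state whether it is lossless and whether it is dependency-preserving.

lossless but not dependency-preserving

Lossless test (chase): Rows 1 and 3 agree on D; apply D→A, C and equate their A, C entries. Rows 1 and 2 agree on B; apply B→C and equate their C entries. Rows 1 and 2 agree on C; apply C→A and equate their A entries. Row 1 is now all distinguished symbols — the join is lossless.
Dependency preservation: the restricted closure of {D} across the fragments never reaches {A, C}, so D → A, C cannot be enforced without a join — not preserved.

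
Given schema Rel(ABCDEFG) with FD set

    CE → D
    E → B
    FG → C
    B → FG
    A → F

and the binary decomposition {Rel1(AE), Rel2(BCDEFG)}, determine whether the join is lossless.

Common attributes: Rel1 ∩ Rel2 = {E}.
Closure of {E}: E → B applies, adding B; B → FG applies, adding FG; FG → C applies, adding C; CE → D applies, adding D. So (E)⁺ = {BCDEFG}.
This closure contains every attribute of Rel2, so Rel1 ∩ Rel2 → Rel2. The join is lossless.

Yes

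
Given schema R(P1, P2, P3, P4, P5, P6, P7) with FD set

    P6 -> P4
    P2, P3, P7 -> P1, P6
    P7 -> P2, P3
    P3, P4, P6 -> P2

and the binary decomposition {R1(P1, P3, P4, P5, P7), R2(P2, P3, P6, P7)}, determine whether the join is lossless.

Common attributes: R1 ∩ R2 = {P3, P7}.
Closure of {P3, P7}: P7 → P2, P3 applies, adding P2; P2, P3, P7 → P1, P6 applies, adding P1, P6; P6 → P4 applies, adding P4. So (P3, P7)⁺ = {P1, P2, P3, P4, P6, P7}.
This closure contains every attribute of R2, so R1 ∩ R2 → R2. The join is lossless.

Yes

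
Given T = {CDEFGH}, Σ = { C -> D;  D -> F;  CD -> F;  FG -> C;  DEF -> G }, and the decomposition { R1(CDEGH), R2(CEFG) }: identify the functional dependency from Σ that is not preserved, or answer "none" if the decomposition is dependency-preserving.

D -> F

Check D → F: no single fragment contains all of {DF}, and the restricted closure of {D} across the fragments never reaches {F}.
C → D is preserved.
CD → F is preserved.
FG → C is preserved.
DEF → G is preserved.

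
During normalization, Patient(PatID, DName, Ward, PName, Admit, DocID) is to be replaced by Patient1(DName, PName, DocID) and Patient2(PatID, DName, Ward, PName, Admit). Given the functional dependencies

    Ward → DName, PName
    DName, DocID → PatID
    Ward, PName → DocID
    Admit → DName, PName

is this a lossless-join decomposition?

Common attributes: Patient1 ∩ Patient2 = {DName, PName}.
No dependency enlarges {DName, PName}, so (DName, PName)⁺ = {DName, PName}.
The closure contains neither all of Patient1 = {DName, PName, DocID} nor all of Patient2 = {PatID, DName, Ward, PName, Admit}, so the common attributes are not a superkey of either fragment. The join is lossy.

No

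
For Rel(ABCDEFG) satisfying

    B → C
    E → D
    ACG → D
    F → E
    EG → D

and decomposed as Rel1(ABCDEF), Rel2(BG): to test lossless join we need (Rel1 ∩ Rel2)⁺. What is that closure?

Rel1 ∩ Rel2 = {B}.
B → C applies, adding C
Closure: {BC}.

BC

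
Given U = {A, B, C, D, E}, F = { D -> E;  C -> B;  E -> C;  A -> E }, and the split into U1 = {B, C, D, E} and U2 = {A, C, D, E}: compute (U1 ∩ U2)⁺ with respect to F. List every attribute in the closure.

U1 ∩ U2 = {C, D, E}.
C → B applies, adding B
Closure: {B, C, D, E}.

B, C, D, E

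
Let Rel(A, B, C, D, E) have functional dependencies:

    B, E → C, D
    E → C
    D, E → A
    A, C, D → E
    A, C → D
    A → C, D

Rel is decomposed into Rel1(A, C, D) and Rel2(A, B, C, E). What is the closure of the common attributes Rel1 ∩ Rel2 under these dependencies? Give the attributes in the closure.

Rel1 ∩ Rel2 = {A, C}.
A, C → D applies, adding D
A, C, D → E applies, adding E
Closure: {A, C, D, E}.

A, C, D, E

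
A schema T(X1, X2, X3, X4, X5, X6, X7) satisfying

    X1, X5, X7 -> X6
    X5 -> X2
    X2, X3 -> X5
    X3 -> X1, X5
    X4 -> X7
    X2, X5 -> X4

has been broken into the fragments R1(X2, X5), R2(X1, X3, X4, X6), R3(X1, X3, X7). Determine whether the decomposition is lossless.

Chase test. Columns are X1, X2, X3, X4, X5, X6, X7; row i has aⱼ where attribute j ∈ Ri, else bᵢⱼ.
Initial tableau (one row per fragment):
  row 1: b11 a2 b13 b14 a5 b16 b17
  row 2: a1 b22 a3 a4 b25 a6 b27
  row 3: a1 b32 a3 b34 b35 b36 a7
Rows 2 and 3 agree on X3; apply X3→X1, X5 and equate their X1, X5 entries.
Rows 2 and 3 agree on X5; apply X5→X2 and equate their X2 entries.
Rows 2 and 3 agree on X2, X5; apply X2, X5→X4 and equate their X4 entries.
Rows 2 and 3 agree on X4; apply X4→X7 and equate their X7 entries.
Rows 2 and 3 agree on X1, X5, X7; apply X1, X5, X7→X6 and equate their X6 entries.
No row becomes fully distinguished — the join is lossy.

No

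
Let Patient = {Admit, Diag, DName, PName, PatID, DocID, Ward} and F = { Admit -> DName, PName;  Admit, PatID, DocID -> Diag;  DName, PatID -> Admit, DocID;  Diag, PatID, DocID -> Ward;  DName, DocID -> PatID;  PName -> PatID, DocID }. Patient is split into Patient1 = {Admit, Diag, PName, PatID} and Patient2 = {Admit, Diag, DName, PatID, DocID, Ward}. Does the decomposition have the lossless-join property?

Yes

Common attributes: Patient1 ∩ Patient2 = {Admit, Diag, PatID}.
Closure of {Admit, Diag, PatID}: Admit → DName, PName applies, adding DName, PName; DName, PatID → Admit, DocID applies, adding DocID; Diag, PatID, DocID → Ward applies, adding Ward. So (Admit, Diag, PatID)⁺ = {Admit, Diag, DName, PName, PatID, DocID, Ward}.
This closure contains every attribute of Patient1, so Patient1 ∩ Patient2 → Patient1. The join is lossless.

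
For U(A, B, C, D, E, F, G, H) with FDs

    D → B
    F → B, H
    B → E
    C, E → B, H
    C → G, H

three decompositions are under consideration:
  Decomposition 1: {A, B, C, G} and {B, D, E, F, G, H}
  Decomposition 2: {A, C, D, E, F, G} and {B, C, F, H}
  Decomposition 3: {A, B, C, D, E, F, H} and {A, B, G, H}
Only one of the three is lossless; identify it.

Decomposition 1: common = {B, G}, closure = {B, E, G} → lossy.
Decomposition 2: common = {C, F}, closure = {B, C, E, F, G, H} → lossless.
Decomposition 3: common = {A, B, H}, closure = {A, B, E, H} → lossy.

Decomposition 2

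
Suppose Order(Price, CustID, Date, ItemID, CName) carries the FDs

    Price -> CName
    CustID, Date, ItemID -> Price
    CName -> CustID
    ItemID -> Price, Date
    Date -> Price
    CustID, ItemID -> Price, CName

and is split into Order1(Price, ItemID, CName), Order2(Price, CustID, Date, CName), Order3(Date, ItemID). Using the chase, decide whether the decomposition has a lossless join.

Yes

Chase test. Columns are Price, CustID, Date, ItemID, CName; row i has aⱼ where attribute j ∈ Orderi, else bᵢⱼ.
Initial tableau (one row per fragment):
  row 1: a1 b12 b13 a4 a5
  row 2: a1 a2 a3 b24 a5
  row 3: b31 b32 a3 a4 b35
Rows 1 and 2 agree on CName; apply CName→CustID and equate their CustID entries.
Rows 1 and 3 agree on ItemID; apply ItemID→Price, Date and equate their Price, Date entries.
Rows 1 and 3 agree on Price; apply Price→CName and equate their CName entries.
Rows 1 and 3 agree on CName; apply CName→CustID and equate their CustID entries.
Row 1 is now all distinguished symbols — the join is lossless.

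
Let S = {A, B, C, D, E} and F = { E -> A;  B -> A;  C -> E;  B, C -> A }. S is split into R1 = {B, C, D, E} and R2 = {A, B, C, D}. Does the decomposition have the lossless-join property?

Yes

Common attributes: R1 ∩ R2 = {B, C, D}.
Closure of {B, C, D}: B → A applies, adding A; C → E applies, adding E. So (B, C, D)⁺ = {A, B, C, D, E}.
This closure contains every attribute of R1, so R1 ∩ R2 → R1. The join is lossless.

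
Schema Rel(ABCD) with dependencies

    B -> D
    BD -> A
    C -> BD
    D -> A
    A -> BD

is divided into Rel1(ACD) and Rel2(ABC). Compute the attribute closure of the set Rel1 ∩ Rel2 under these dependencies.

Rel1 ∩ Rel2 = {AC}.
C → BD applies, adding BD
Closure: {ABCD}.

ABCD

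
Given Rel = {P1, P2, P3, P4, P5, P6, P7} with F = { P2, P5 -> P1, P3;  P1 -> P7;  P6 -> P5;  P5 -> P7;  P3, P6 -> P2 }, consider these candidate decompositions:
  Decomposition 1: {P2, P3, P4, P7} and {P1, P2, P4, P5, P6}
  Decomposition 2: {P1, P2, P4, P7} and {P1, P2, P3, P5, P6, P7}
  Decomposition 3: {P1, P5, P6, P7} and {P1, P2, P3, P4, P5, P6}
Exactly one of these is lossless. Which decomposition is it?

Decomposition 3

Decomposition 1: common = {P2, P4}, closure = {P2, P4} → lossy.
Decomposition 2: common = {P1, P2, P7}, closure = {P1, P2, P7} → lossy.
Decomposition 3: common = {P1, P5, P6}, closure = {P1, P5, P6, P7} → lossless.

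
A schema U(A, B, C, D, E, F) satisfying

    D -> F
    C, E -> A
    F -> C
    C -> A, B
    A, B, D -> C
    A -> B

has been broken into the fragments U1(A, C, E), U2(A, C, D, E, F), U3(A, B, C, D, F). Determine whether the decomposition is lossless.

Yes

Chase test. Columns are A, B, C, D, E, F; row i has aⱼ where attribute j ∈ Ui, else bᵢⱼ.
Initial tableau (one row per fragment):
  row 1: a1 b12 a3 b14 a5 b16
  row 2: a1 b22 a3 a4 a5 a6
  row 3: a1 a2 a3 a4 b35 a6
Rows 1 and 2 agree on C; apply C→A, B and equate their A, B entries.
Rows 1 and 3 agree on C; apply C→A, B and equate their A, B entries.
Row 2 is now all distinguished symbols — the join is lossless.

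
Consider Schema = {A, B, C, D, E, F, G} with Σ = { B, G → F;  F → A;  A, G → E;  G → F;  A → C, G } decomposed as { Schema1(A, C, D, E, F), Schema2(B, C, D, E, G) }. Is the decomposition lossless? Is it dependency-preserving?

lossy and not dependency-preserving

Lossless test: (C, D, E)⁺ = {C, D, E}, which is a superkey of neither fragment — lossy.
Dependency preservation: the restricted closure of {B, G} across the fragments never reaches {F}, so B, G → F cannot be enforced without a join — not preserved.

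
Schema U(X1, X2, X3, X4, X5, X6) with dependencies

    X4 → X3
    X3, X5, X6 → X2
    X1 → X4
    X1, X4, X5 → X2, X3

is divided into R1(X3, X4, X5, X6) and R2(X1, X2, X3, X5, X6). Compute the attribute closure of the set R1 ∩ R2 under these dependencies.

R1 ∩ R2 = {X3, X5, X6}.
X3, X5, X6 → X2 applies, adding X2
Closure: {X2, X3, X5, X6}.

X2, X3, X5, X6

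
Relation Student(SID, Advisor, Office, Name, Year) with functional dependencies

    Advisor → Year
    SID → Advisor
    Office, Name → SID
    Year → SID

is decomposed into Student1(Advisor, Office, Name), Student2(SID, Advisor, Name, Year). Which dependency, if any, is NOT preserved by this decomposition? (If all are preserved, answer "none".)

none

Advisor → Year lies within Student2.
SID → Advisor lies within Student2.
Office, Name → SID: restricted closure across fragments reaches SID.
Year → SID lies within Student2.
Every dependency is enforceable on the fragments, so the decomposition is dependency-preserving.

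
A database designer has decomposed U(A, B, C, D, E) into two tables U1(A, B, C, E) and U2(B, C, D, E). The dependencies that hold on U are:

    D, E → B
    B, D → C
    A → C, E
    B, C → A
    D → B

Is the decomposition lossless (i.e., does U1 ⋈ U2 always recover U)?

Yes

Common attributes: U1 ∩ U2 = {B, C, E}.
Closure of {B, C, E}: B, C → A applies, adding A. So (B, C, E)⁺ = {A, B, C, E}.
This closure contains every attribute of U1, so U1 ∩ U2 → U1. The join is lossless.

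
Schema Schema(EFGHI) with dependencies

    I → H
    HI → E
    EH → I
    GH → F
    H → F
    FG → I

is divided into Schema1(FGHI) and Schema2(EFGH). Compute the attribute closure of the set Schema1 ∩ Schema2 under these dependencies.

Schema1 ∩ Schema2 = {FGH}.
FG → I applies, adding I
HI → E applies, adding E
Closure: {EFGHI}.

EFGHI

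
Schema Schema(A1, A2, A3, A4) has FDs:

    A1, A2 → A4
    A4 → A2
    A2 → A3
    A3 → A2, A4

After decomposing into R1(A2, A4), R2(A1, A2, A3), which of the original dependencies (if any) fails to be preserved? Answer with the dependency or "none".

none

A1, A2 → A4: restricted closure across fragments reaches A4.
A4 → A2 lies within R1.
A2 → A3 lies within R2.
A3 → A2, A4: restricted closure across fragments reaches A2, A4.
Every dependency is enforceable on the fragments, so the decomposition is dependency-preserving.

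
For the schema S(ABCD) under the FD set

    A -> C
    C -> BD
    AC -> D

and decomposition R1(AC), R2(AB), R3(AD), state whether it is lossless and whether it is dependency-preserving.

lossless but not dependency-preserving

Lossless test (chase): Rows 1 and 2 agree on A; apply A→C and equate their C entries. Rows 1 and 3 agree on A; apply A→C and equate their C entries. Rows 1 and 2 agree on C; apply C→BD and equate their BD entries. Rows 1 and 3 agree on C; apply C→BD and equate their BD entries. Row 1 is now all distinguished symbols — the join is lossless.
Dependency preservation: the restricted closure of {C} across the fragments never reaches {BD}, so C → BD cannot be enforced without a join — not preserved.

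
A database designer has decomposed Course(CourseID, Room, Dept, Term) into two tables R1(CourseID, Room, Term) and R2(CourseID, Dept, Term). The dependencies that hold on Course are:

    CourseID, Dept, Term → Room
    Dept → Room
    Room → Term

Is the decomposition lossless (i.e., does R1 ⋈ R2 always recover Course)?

Common attributes: R1 ∩ R2 = {CourseID, Term}.
No dependency enlarges {CourseID, Term}, so (CourseID, Term)⁺ = {CourseID, Term}.
The closure contains neither all of R1 = {CourseID, Room, Term} nor all of R2 = {CourseID, Dept, Term}, so the common attributes are not a superkey of either fragment. The join is lossy.

No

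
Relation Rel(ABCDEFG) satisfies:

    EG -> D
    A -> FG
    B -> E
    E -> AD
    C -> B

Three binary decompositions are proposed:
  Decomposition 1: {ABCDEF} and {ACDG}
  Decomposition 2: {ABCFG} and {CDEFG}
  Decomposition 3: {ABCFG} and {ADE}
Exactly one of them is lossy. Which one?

Decomposition 3

Decomposition 1: common = {ACD}, closure = {ABCDEFG} → lossless.
Decomposition 2: common = {CFG}, closure = {ABCDEFG} → lossless.
Decomposition 3: common = {A}, closure = {AFG} → lossy.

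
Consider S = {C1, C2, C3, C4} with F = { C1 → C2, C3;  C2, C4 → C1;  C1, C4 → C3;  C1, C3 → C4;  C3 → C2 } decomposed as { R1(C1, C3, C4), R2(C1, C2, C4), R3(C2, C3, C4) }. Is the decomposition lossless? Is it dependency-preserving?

lossless and dependency-preserving

Lossless test (chase): Rows 1 and 2 agree on C1; apply C1→C2, C3 and equate their C2, C3 entries. Rows 1 and 3 agree on C2, C4; apply C2, C4→C1 and equate their C1 entries. Row 1 is now all distinguished symbols — the join is lossless.
Dependency preservation: C1 → C2, C3 is not contained in any single fragment, but the restricted closure of its left-hand side across the fragments still reaches the right-hand side; the remaining FDs each lie inside some fragment. All dependencies are preserved.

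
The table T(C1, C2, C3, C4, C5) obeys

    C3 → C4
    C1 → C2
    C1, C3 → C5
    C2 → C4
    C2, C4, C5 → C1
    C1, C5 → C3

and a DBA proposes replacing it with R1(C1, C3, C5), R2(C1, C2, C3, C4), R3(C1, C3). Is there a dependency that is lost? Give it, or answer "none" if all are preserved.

Check C2, C4, C5 → C1: no single fragment contains all of {C1, C2, C4, C5}, and the restricted closure of {C2, C4, C5} across the fragments never reaches {C1}.
C3 → C4 is preserved.
C1 → C2 is preserved.
C1, C3 → C5 is preserved.
C2 → C4 is preserved.
C1, C5 → C3 is preserved.

C2, C4, C5 → C1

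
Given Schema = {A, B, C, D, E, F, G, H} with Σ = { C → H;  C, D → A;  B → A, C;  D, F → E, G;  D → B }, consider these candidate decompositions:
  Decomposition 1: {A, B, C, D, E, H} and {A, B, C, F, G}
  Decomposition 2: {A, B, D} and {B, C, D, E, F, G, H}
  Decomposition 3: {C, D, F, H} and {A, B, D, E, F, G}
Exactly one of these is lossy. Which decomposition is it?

Decomposition 1

Decomposition 1: common = {A, B, C}, closure = {A, B, C, H} → lossy.
Decomposition 2: common = {B, D}, closure = {A, B, C, D, H} → lossless.
Decomposition 3: common = {D, F}, closure = {A, B, C, D, E, F, G, H} → lossless.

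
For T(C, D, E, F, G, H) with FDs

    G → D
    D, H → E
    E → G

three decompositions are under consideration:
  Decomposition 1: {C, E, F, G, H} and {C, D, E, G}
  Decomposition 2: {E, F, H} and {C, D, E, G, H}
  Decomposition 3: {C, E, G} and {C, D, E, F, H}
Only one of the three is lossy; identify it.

Decomposition 1: common = {C, E, G}, closure = {C, D, E, G} → lossless.
Decomposition 2: common = {E, H}, closure = {D, E, G, H} → lossy.
Decomposition 3: common = {C, E}, closure = {C, D, E, G} → lossless.

Decomposition 2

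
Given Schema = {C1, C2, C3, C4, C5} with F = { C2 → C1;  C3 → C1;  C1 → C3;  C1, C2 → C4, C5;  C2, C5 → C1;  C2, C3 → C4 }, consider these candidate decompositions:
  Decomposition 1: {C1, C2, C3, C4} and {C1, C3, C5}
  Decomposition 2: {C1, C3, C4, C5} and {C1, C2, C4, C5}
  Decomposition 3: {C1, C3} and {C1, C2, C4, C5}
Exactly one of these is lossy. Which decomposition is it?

Decomposition 1: common = {C1, C3}, closure = {C1, C3} → lossy.
Decomposition 2: common = {C1, C4, C5}, closure = {C1, C3, C4, C5} → lossless.
Decomposition 3: common = {C1}, closure = {C1, C3} → lossless.

Decomposition 1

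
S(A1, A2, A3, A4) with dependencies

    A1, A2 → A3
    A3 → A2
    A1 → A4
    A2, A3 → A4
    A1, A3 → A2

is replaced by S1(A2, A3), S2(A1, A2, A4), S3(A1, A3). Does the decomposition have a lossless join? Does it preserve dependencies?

lossless but not dependency-preserving

Lossless test (chase): Rows 1 and 3 agree on A3; apply A3→A2 and equate their A2 entries. Rows 2 and 3 agree on A1; apply A1→A4 and equate their A4 entries. Rows 1 and 3 agree on A2, A3; apply A2, A3→A4 and equate their A4 entries. Rows 2 and 3 agree on A1, A2; apply A1, A2→A3 and equate their A3 entries. Row 2 is now all distinguished symbols — the join is lossless.
Dependency preservation: the restricted closure of {A1, A2} across the fragments never reaches {A3}, so A1, A2 → A3 cannot be enforced without a join — not preserved.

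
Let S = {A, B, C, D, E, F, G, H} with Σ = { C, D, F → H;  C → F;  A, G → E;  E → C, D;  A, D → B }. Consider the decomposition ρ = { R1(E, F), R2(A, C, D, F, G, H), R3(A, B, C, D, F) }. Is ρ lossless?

No

Chase test. Columns are A, B, C, D, E, F, G, H; row i has aⱼ where attribute j ∈ Ri, else bᵢⱼ.
Initial tableau (one row per fragment):
  row 1: b11 b12 b13 b14 a5 a6 b17 b18
  row 2: a1 b22 a3 a4 b25 a6 a7 a8
  row 3: a1 a2 a3 a4 b35 a6 b37 b38
Rows 2 and 3 agree on C, D, F; apply C, D, F→H and equate their H entries.
Rows 2 and 3 agree on A, D; apply A, D→B and equate their B entries.
No row becomes fully distinguished — the join is lossy.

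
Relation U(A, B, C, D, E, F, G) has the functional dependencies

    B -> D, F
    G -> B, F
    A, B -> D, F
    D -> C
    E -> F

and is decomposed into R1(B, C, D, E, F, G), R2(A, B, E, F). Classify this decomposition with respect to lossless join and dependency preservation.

Lossless test: (B, E, F)⁺ = {B, C, D, E, F}, which is a superkey of neither fragment — lossy.
Dependency preservation: A, B → D, F is not contained in any single fragment, but the restricted closure of its left-hand side across the fragments still reaches the right-hand side; the remaining FDs each lie inside some fragment. All dependencies are preserved.

lossy but dependency-preserving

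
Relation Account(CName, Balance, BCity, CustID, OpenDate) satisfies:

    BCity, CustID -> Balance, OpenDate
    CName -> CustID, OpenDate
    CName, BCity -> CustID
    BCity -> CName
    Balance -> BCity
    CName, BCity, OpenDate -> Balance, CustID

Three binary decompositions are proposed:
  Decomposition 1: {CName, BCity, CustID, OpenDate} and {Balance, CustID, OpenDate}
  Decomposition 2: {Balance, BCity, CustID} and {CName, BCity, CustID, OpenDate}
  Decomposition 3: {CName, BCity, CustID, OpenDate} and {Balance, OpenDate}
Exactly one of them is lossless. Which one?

Decomposition 2

Decomposition 1: common = {CustID, OpenDate}, closure = {CustID, OpenDate} → lossy.
Decomposition 2: common = {BCity, CustID}, closure = {CName, Balance, BCity, CustID, OpenDate} → lossless.
Decomposition 3: common = {OpenDate}, closure = {OpenDate} → lossy.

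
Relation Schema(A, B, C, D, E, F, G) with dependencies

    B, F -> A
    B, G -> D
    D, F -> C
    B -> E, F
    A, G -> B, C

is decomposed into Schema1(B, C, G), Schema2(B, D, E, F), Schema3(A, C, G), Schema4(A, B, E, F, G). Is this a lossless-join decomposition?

Chase test. Columns are A, B, C, D, E, F, G; row i has aⱼ where attribute j ∈ Schemai, else bᵢⱼ.
Initial tableau (one row per fragment):
  row 1: b11 a2 a3 b14 b15 b16 a7
  row 2: b21 a2 b23 a4 a5 a6 b27
  row 3: a1 b32 a3 b34 b35 b36 a7
  row 4: a1 a2 b43 b44 a5 a6 a7
Rows 2 and 4 agree on B, F; apply B, F→A and equate their A entries.
Rows 1 and 4 agree on B, G; apply B, G→D and equate their D entries.
Rows 1 and 2 agree on B; apply B→E, F and equate their E, F entries.
Rows 3 and 4 agree on A, G; apply A, G→B, C and equate their B, C entries.
Rows 1 and 2 agree on B, F; apply B, F→A and equate their A entries.
Rows 1 and 3 agree on B, G; apply B, G→D and equate their D entries.
Rows 1 and 3 agree on B; apply B→E, F and equate their E, F entries.
No row becomes fully distinguished — the join is lossy.

No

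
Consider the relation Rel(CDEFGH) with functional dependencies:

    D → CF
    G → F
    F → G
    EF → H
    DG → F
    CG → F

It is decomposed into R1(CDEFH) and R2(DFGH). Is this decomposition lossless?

Common attributes: R1 ∩ R2 = {DFH}.
Closure of {DFH}: D → CF applies, adding C; F → G applies, adding G. So (DFH)⁺ = {CDFGH}.
This closure contains every attribute of R2, so R1 ∩ R2 → R2. The join is lossless.

Yes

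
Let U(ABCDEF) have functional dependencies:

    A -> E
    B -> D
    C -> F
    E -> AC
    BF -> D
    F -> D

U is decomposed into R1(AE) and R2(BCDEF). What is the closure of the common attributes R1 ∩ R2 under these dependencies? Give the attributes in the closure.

ACDEF

R1 ∩ R2 = {E}.
E → AC applies, adding AC
C → F applies, adding F
F → D applies, adding D
Closure: {ACDEF}.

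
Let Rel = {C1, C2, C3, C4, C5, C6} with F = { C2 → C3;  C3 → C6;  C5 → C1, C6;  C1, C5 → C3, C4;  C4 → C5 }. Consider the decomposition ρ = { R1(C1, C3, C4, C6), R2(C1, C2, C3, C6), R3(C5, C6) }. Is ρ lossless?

Chase test. Columns are C1, C2, C3, C4, C5, C6; row i has aⱼ where attribute j ∈ Ri, else bᵢⱼ.
Initial tableau (one row per fragment):
  row 1: a1 b12 a3 a4 b15 a6
  row 2: a1 a2 a3 b24 b25 a6
  row 3: b31 b32 b33 b34 a5 a6
No row becomes fully distinguished — the join is lossy.

No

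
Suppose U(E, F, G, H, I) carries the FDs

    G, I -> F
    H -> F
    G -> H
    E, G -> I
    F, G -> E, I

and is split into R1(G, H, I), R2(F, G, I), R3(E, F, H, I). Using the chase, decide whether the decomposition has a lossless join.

Chase test. Columns are E, F, G, H, I; row i has aⱼ where attribute j ∈ Ri, else bᵢⱼ.
Initial tableau (one row per fragment):
  row 1: b11 b12 a3 a4 a5
  row 2: b21 a2 a3 b24 a5
  row 3: a1 a2 b33 a4 a5
Rows 1 and 2 agree on G, I; apply G, I→F and equate their F entries.
Rows 1 and 2 agree on G; apply G→H and equate their H entries.
Rows 1 and 2 agree on F, G; apply F, G→E, I and equate their E, I entries.
No row becomes fully distinguished — the join is lossy.

No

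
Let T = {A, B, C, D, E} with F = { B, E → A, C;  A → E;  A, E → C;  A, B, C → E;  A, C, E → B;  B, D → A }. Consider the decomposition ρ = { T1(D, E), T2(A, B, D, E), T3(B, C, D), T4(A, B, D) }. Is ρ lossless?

Yes

Chase test. Columns are A, B, C, D, E; row i has aⱼ where attribute j ∈ Ti, else bᵢⱼ.
Initial tableau (one row per fragment):
  row 1: b11 b12 b13 a4 a5
  row 2: a1 a2 b23 a4 a5
  row 3: b31 a2 a3 a4 b35
  row 4: a1 a2 b43 a4 b45
Rows 2 and 4 agree on A; apply A→E and equate their E entries.
Rows 2 and 4 agree on A, E; apply A, E→C and equate their C entries.
Rows 2 and 3 agree on B, D; apply B, D→A and equate their A entries.
Rows 2 and 3 agree on A; apply A→E and equate their E entries.
Rows 2 and 3 agree on A, E; apply A, E→C and equate their C entries.
Row 2 is now all distinguished symbols — the join is lossless.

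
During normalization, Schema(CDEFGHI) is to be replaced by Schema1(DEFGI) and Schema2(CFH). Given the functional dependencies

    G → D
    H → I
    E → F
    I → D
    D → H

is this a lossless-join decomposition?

No

Common attributes: Schema1 ∩ Schema2 = {F}.
No dependency enlarges {F}, so (F)⁺ = {F}.
The closure contains neither all of Schema1 = {DEFGI} nor all of Schema2 = {CFH}, so the common attributes are not a superkey of either fragment. The join is lossy.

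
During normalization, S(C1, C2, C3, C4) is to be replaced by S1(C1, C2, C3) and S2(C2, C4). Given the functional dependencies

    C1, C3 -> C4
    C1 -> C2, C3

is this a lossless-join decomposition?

Common attributes: S1 ∩ S2 = {C2}.
No dependency enlarges {C2}, so (C2)⁺ = {C2}.
The closure contains neither all of S1 = {C1, C2, C3} nor all of S2 = {C2, C4}, so the common attributes are not a superkey of either fragment. The join is lossy.

No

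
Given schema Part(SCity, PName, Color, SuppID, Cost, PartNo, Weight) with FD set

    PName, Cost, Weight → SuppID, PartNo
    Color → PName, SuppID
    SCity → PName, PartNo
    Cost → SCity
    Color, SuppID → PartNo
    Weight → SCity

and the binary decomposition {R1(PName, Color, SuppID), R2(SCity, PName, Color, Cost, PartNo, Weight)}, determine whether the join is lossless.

Common attributes: R1 ∩ R2 = {PName, Color}.
Closure of {PName, Color}: Color → PName, SuppID applies, adding SuppID; Color, SuppID → PartNo applies, adding PartNo. So (PName, Color)⁺ = {PName, Color, SuppID, PartNo}.
This closure contains every attribute of R1, so R1 ∩ R2 → R1. The join is lossless.

Yes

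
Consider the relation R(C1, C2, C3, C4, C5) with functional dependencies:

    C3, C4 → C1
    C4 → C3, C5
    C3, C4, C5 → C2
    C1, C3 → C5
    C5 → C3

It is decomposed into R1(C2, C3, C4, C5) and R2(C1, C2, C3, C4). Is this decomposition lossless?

Yes

Common attributes: R1 ∩ R2 = {C2, C3, C4}.
Closure of {C2, C3, C4}: C3, C4 → C1 applies, adding C1; C4 → C3, C5 applies, adding C5. So (C2, C3, C4)⁺ = {C1, C2, C3, C4, C5}.
This closure contains every attribute of R1, so R1 ∩ R2 → R1. The join is lossless.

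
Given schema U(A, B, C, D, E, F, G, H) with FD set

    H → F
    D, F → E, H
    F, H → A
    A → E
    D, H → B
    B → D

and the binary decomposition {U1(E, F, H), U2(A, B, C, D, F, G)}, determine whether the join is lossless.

Common attributes: U1 ∩ U2 = {F}.
No dependency enlarges {F}, so (F)⁺ = {F}.
The closure contains neither all of U1 = {E, F, H} nor all of U2 = {A, B, C, D, F, G}, so the common attributes are not a superkey of either fragment. The join is lossy.

No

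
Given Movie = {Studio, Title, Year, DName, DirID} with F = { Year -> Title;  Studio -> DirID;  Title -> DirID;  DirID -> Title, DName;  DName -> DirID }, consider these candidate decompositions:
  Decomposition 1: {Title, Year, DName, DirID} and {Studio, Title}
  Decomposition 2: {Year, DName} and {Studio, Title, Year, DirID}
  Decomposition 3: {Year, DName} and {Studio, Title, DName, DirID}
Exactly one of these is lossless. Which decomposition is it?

Decomposition 2

Decomposition 1: common = {Title}, closure = {Title, DName, DirID} → lossy.
Decomposition 2: common = {Year}, closure = {Title, Year, DName, DirID} → lossless.
Decomposition 3: common = {DName}, closure = {Title, DName, DirID} → lossy.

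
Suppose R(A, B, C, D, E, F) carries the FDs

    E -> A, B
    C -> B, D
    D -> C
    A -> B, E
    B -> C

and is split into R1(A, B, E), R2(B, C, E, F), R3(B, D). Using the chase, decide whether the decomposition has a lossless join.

Chase test. Columns are A, B, C, D, E, F; row i has aⱼ where attribute j ∈ Ri, else bᵢⱼ.
Initial tableau (one row per fragment):
  row 1: a1 a2 b13 b14 a5 b16
  row 2: b21 a2 a3 b24 a5 a6
  row 3: b31 a2 b33 a4 b35 b36
Rows 1 and 2 agree on E; apply E→A, B and equate their A, B entries.
Rows 1 and 2 agree on B; apply B→C and equate their C entries.
Rows 1 and 3 agree on B; apply B→C and equate their C entries.
Rows 1 and 2 agree on C; apply C→B, D and equate their B, D entries.
Rows 1 and 3 agree on C; apply C→B, D and equate their B, D entries.
Row 2 is now all distinguished symbols — the join is lossless.

Yes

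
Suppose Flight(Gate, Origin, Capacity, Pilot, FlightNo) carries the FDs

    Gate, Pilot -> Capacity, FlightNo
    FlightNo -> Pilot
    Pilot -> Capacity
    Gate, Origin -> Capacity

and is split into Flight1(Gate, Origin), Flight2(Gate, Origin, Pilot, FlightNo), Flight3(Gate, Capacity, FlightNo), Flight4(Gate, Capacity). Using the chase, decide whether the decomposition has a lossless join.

Yes

Chase test. Columns are Gate, Origin, Capacity, Pilot, FlightNo; row i has aⱼ where attribute j ∈ Flighti, else bᵢⱼ.
Initial tableau (one row per fragment):
  row 1: a1 a2 b13 b14 b15
  row 2: a1 a2 b23 a4 a5
  row 3: a1 b32 a3 b34 a5
  row 4: a1 b42 a3 b44 b45
Rows 2 and 3 agree on FlightNo; apply FlightNo→Pilot and equate their Pilot entries.
Rows 2 and 3 agree on Pilot; apply Pilot→Capacity and equate their Capacity entries.
Rows 1 and 2 agree on Gate, Origin; apply Gate, Origin→Capacity and equate their Capacity entries.
Row 2 is now all distinguished symbols — the join is lossless.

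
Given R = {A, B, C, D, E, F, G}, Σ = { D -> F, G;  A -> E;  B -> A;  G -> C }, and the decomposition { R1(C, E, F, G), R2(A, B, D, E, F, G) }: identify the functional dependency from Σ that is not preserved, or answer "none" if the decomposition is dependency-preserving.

none

D → F, G lies within R2.
A → E lies within R2.
B → A lies within R2.
G → C lies within R1.
Every dependency is enforceable on the fragments, so the decomposition is dependency-preserving.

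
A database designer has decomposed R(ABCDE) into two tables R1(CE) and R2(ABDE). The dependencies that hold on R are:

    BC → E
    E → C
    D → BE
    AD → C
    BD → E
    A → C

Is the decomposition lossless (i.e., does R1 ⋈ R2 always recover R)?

Common attributes: R1 ∩ R2 = {E}.
Closure of {E}: E → C applies, adding C. So (E)⁺ = {CE}.
This closure contains every attribute of R1, so R1 ∩ R2 → R1. The join is lossless.

Yes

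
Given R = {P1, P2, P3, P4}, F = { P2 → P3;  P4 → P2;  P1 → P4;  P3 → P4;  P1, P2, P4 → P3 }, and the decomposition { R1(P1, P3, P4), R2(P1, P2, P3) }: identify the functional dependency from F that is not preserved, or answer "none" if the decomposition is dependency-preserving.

none

P2 → P3 lies within R2.
P4 → P2: restricted closure across fragments reaches P2.
P1 → P4 lies within R1.
P3 → P4 lies within R1.
P1, P2, P4 → P3: restricted closure across fragments reaches P3.
Every dependency is enforceable on the fragments, so the decomposition is dependency-preserving.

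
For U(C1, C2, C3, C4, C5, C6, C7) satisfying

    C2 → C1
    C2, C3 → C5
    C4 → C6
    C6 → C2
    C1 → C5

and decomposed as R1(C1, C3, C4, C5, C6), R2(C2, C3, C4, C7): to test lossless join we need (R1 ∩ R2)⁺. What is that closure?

R1 ∩ R2 = {C3, C4}.
C4 → C6 applies, adding C6
C6 → C2 applies, adding C2
C2 → C1 applies, adding C1
C2, C3 → C5 applies, adding C5
Closure: {C1, C2, C3, C4, C5, C6}.

C1, C2, C3, C4, C5, C6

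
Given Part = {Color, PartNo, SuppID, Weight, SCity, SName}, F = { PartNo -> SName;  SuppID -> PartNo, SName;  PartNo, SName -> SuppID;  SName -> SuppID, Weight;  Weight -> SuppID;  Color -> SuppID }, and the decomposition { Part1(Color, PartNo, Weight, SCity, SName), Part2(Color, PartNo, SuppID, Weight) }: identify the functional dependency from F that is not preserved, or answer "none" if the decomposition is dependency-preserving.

PartNo → SName lies within Part1.
SuppID → PartNo, SName: restricted closure across fragments reaches PartNo, SName.
PartNo, SName → SuppID: restricted closure across fragments reaches SuppID.
SName → SuppID, Weight: restricted closure across fragments reaches SuppID, Weight.
Weight → SuppID lies within Part2.
Color → SuppID lies within Part2.
Every dependency is enforceable on the fragments, so the decomposition is dependency-preserving.

none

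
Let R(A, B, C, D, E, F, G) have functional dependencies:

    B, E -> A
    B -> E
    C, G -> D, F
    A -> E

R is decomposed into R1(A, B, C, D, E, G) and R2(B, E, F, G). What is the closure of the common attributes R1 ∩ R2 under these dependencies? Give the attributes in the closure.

R1 ∩ R2 = {B, E, G}.
B, E → A applies, adding A
Closure: {A, B, E, G}.

A, B, E, G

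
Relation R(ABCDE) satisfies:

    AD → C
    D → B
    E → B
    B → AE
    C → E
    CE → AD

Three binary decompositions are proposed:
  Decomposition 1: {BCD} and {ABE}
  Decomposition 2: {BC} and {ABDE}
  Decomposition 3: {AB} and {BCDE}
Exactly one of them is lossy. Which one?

Decomposition 2

Decomposition 1: common = {B}, closure = {ABE} → lossless.
Decomposition 2: common = {B}, closure = {ABE} → lossy.
Decomposition 3: common = {B}, closure = {ABE} → lossless.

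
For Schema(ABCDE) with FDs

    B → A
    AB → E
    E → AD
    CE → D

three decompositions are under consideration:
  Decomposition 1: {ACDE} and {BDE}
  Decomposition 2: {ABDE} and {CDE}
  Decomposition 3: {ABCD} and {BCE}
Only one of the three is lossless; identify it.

Decomposition 1: common = {DE}, closure = {ADE} → lossy.
Decomposition 2: common = {DE}, closure = {ADE} → lossy.
Decomposition 3: common = {BC}, closure = {ABCDE} → lossless.

Decomposition 3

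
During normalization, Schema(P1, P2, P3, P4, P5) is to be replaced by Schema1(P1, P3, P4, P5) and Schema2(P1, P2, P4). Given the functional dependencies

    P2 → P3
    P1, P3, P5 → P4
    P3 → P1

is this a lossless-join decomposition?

No

Common attributes: Schema1 ∩ Schema2 = {P1, P4}.
No dependency enlarges {P1, P4}, so (P1, P4)⁺ = {P1, P4}.
The closure contains neither all of Schema1 = {P1, P3, P4, P5} nor all of Schema2 = {P1, P2, P4}, so the common attributes are not a superkey of either fragment. The join is lossy.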